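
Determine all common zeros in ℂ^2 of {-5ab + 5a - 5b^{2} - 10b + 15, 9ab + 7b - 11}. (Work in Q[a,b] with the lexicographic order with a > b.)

Compute a lex Gröbner basis by Buchberger's algorithm.
f_1 = -5ab + 5a - 5b^{2} - 10b + 15, LT = ab.
f_2 = 9ab + 7b - 11, LT = ab.

S(f_1,f_2): lcm = ab. S = -a + b^{2} + \tfrac{11}{9}b - \tfrac{16}{9}.
  reduce S modulo (f_1, f_2):
  remainder -a + b^{2} + \tfrac{11}{9}b - \tfrac{16}{9} ≠ 0; add h_3 = -a + b^{2} + \tfrac{11}{9}b - \tfrac{16}{9} to the basis.

S(f_1,h_3): lcm = ab. S = -a + b^{3} + \tfrac{20}{9}b^{2} + \tfrac{2}{9}b - 3.
  reduce S modulo (f_1, f_2, h_3):
  remainder b^{3} + \tfrac{11}{9}b^{2} - b - \tfrac{11}{9} ≠ 0; add h_4 = b^{3} + \tfrac{11}{9}b^{2} - b - \tfrac{11}{9} to the basis.

The other S-polynomials (S(f_2,h_3), S(f_1,h_4), S(f_2,h_4), S(h_3,h_4)) all reduce to 0 modulo the current basis, so we have a Gröbner basis.
Inter-reduce: drop elements whose leading term is divisible by another's, tail-reduce, and make monic.
Reduced Gröbner basis: {a - b^{2} - \tfrac{11}{9}b + \tfrac{16}{9}, b^{3} + \tfrac{11}{9}b^{2} - b - \tfrac{11}{9}}.

A lex Gröbner basis eliminates variables successively. Here b^{3} + \tfrac{11}{9}b^{2} - b - \tfrac{11}{9} depends only on b, with roots {-11/9, -1, 1}; lifting each root through the earlier basis elements recovers the full solutions.
  b = -11/9: the earlier basis element becomes a + \tfrac{16}{9} = 0, giving a = -16/9 — point (-16/9, -11/9).
  b = -1: the earlier basis element becomes a + 2 = 0, giving a = -2 — point (-2, -1).
  b = 1: the earlier basis element becomes a - \tfrac{4}{9} = 0, giving a = 4/9 — point (4/9, 1).

{(-16/9, -11/9), (-2, -1), (4/9, 1)}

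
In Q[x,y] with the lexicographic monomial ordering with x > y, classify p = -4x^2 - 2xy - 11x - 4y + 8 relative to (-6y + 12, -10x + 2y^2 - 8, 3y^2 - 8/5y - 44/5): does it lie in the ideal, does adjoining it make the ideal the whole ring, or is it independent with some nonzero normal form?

-4x^2 - 2xy - 11x - 4y + 8 lies in I (it reduces to 0).

First compute the reduced Gröbner basis of I by Buchberger's algorithm.
f_1 = -6y + 12, LT = y.
f_2 = -10x + 2y^2 - 8, LT = x.
f_3 = 3y^2 - 8/5y - 44/5, LT = y^2.

The S-polynomials (S(f_1,f_2), S(f_1,f_3), S(f_2,f_3)) all reduce to 0 modulo the current basis, so we have a Gröbner basis.
Inter-reduce: drop elements whose leading term is divisible by another's, tail-reduce, and make monic.
Reduced Gröbner basis: {x, y - 2}.
Label its elements g_1 = x, g_2 = y - 2.

Reduce p = -4x^2 - 2xy - 11x - 4y + 8 modulo G:
  leading term x^2: subtract (-4x)·g_1 from -4x^2 - 2xy - 11x - 4y + 8 → -2xy - 11x - 4y + 8
  leading term xy: subtract (-2y)·g_1 from -2xy - 11x - 4y + 8 → -11x - 4y + 8
  leading term x: subtract (-11)·g_1 from -11x - 4y + 8 → -4y + 8
  leading term y: subtract (-4)·g_2 from -4y + 8 → 0
  normal form = 0.
Since the normal form is 0, p ∈ I.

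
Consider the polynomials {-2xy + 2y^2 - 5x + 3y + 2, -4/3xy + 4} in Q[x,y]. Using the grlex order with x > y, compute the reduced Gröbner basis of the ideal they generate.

G = {x^2 + 4/5x - 6/5y - 9/5, xy - 3, y^2 - 5/2x + 3/2y - 2}

f_1 = -2xy + 2y^2 - 5x + 3y + 2, LT = xy.
f_2 = -4/3xy + 4, LT = xy.

S(f_1,f_2): lcm = xy. S = -y^2 + 5/2x - 3/2y + 2.
  leading term y^2: no divisor's leading term divides it; move -y^2 to the remainder.
  leading term x: no divisor's leading term divides it; move 5/2x to the remainder.
  leading term y: no divisor's leading term divides it; move -3/2y to the remainder.
  leading term 1: no divisor's leading term divides it; move 2 to the remainder.
  remainder -y^2 + 5/2x - 3/2y + 2 ≠ 0; add g_3 = -y^2 + 5/2x - 3/2y + 2 to the basis.

S(f_1,g_3): lcm = xy^2. S = -y^3 + 5/2x^2 + xy - 3/2y^2 + 2x - y.
  leading term y^3: subtract (y)·g_3 from -y^3 + 5/2x^2 + xy - 3/2y^2 + 2x - y → 5/2x^2 - 3/2xy + 2x - 3y
  leading term x^2: no divisor's leading term divides it; move 5/2x^2 to the remainder.
  leading term xy: subtract (3/4)·f_1 from -3/2xy + 2x - 3y → -3/2y^2 + 23/4x - 21/4y - 3/2
  leading term y^2: subtract (3/2)·g_3 from -3/2y^2 + 23/4x - 21/4y - 3/2 → 2x - 3y - 9/2
  leading term x: no divisor's leading term divides it; move 2x to the remainder.
  leading term y: no divisor's leading term divides it; move -3y to the remainder.
  leading term 1: no divisor's leading term divides it; move -9/2 to the remainder.
  remainder 5/2x^2 + 2x - 3y - 9/2 ≠ 0; add g_4 = 5/2x^2 + 2x - 3y - 9/2 to the basis.

The other S-polynomials (S(f_2,g_3), S(f_1,g_4), S(f_2,g_4), S(g_3,g_4)) all reduce to 0 modulo the current basis, so we have a Gröbner basis.
Inter-reduce: drop elements whose leading term is divisible by another's, tail-reduce, and make monic.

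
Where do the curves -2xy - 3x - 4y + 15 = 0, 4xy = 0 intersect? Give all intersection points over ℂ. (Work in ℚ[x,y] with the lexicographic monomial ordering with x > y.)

Compute a lex Gröbner basis by Buchberger's algorithm.
f_1 = -2xy - 3x - 4y + 15, LT = xy.
f_2 = 4xy, LT = xy.

S(f_1,f_2): lcm = xy. S = 3/2x + 2y - 15/2.
  reduce S modulo (f_1, f_2):
  remainder 3/2x + 2y - 15/2 ≠ 0; add h_3 = 3/2x + 2y - 15/2 to the basis.

S(f_1,h_3): lcm = xy. S = 3/2x - 4/3y² + 7y - 15/2.
  reduce S modulo (f_1, f_2, h_3):
  remainder -4/3y² + 5y ≠ 0; add h_4 = -4/3y² + 5y to the basis.

The other S-polynomials (S(f_2,h_3), S(f_1,h_4), S(f_2,h_4), S(h_3,h_4)) all reduce to 0 modulo the current basis, so we have a Gröbner basis.
Inter-reduce: drop elements whose leading term is divisible by another's, tail-reduce, and make monic.
Reduced Gröbner basis: {x + 4/3y - 5, y² - 15/4y}.

A lex Gröbner basis eliminates variables successively. Here y² - 15/4y depends only on y, with roots {0, 15/4}; lifting each root through the earlier basis elements recovers the full solutions.
  y = 0: the earlier basis element becomes x - 5 = 0, giving x = 5 — point (5, 0).
  y = 15/4: the earlier basis element becomes x = 0, giving x = 0 — point (0, 15/4).
This is the nonlinear analogue of row-reducing a linear system.

{(5, 0), (0, 15/4)}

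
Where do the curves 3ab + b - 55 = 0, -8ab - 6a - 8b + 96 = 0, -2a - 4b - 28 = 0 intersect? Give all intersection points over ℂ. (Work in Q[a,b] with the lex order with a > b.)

Compute a lex Gröbner basis by Buchberger's algorithm.
f_1 = 3ab + b - 55, LT = ab.
f_2 = -8ab - 6a - 8b + 96, LT = ab.
f_3 = -2a - 4b - 28, LT = a.

S(f_1,f_2): lcm = ab. S = -3/4a - 2/3b - 19/3.
  leading term a: subtract (3/8)·f_3 from -3/4a - 2/3b - 19/3 → 5/6b + 25/6
  leading term b: no divisor's leading term divides it; move 5/6b to the remainder.
  leading term 1: no divisor's leading term divides it; move 25/6 to the remainder.
  remainder 5/6b + 25/6 ≠ 0; add h_4 = 5/6b + 25/6 to the basis.

The other S-polynomials (S(f_1,f_3), S(f_2,f_3), S(f_1,h_4), S(f_2,h_4), S(f_3,h_4)) all reduce to 0 modulo the current basis, so we have a Gröbner basis.
Inter-reduce: drop elements whose leading term is divisible by another's, tail-reduce, and make monic.
Reduced Gröbner basis: {a + 4, b + 5}.

Since the basis is lex-ordered, b + 5 is univariate in b. Its roots are {-5}. Back-substituting each root into the other basis elements fixes the other coordinates.
  b = -5: the earlier basis element becomes a + 4 = 0, giving a = -4 — point (-4, -5).

{(-4, -5)}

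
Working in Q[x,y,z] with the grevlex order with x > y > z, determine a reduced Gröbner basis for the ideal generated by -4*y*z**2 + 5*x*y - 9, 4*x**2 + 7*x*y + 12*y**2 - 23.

f_1 = -4*y*z**2 + 5*x*y - 9, LT = y*z**2.
f_2 = 4*x**2 + 7*x*y + 12*y**2 - 23, LT = x**2.

The S-polynomials (S(f_1,f_2)) all reduce to 0 modulo the current basis, so we have a Gröbner basis.

G = {y*z**2 - 5/4*x*y + 9/4, x**2 + 7/4*x*y + 3*y**2 - 23/4}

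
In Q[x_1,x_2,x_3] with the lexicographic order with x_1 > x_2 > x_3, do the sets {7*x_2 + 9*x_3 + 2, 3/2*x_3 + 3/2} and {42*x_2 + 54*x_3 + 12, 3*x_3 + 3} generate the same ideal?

Yes, the ideals are equal.

Two ideals are equal iff their reduced Gröbner bases coincide (the reduced basis is unique for a fixed ordering).
Buchberger on the first generating set:
f_1 = 7*x_2 + 9*x_3 + 2, LT = x_2.
f_2 = 3/2*x_3 + 3/2, LT = x_3.

The S-polynomials (S(f_1,f_2)) all reduce to 0 modulo the current basis, so we have a Gröbner basis.
Inter-reduce: drop elements whose leading term is divisible by another's, tail-reduce, and make monic.
Reduced Gröbner basis: {x_2 - 1, x_3 + 1}.

Buchberger on the second generating set:
h_1 = 42*x_2 + 54*x_3 + 12, LT = x_2.
h_2 = 3*x_3 + 3, LT = x_3.

The S-polynomials (S(h_1,h_2)) all reduce to 0 modulo the current basis, so we have a Gröbner basis.
Inter-reduce: drop elements whose leading term is divisible by another's, tail-reduce, and make monic.
Reduced Gröbner basis: {x_2 - 1, x_3 + 1}.

The two bases agree; hence the ideals are identical.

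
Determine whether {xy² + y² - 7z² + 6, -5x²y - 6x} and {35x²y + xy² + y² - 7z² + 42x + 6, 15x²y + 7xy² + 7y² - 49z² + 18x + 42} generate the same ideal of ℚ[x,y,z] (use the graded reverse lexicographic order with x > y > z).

Two ideals are equal iff their reduced Gröbner bases coincide (the reduced basis is unique for a fixed ordering).
Buchberger on the first generating set:
f_1 = xy² + y² - 7z² + 6, LT = xy².
f_2 = -5x²y - 6x, LT = x²y.

S(f_1,f_2): lcm = x²y². S = xy² - 7xz² - 6/5xy + 6x.
  leading term xy²: subtract (1)·f_1 from xy² - 7xz² - 6/5xy + 6x → -7xz² - 6/5xy - y² + 7z² + 6x - 6
  leading term xz²: no divisor's leading term divides it; move -7xz² to the remainder.
  leading term xy: no divisor's leading term divides it; move -6/5xy to the remainder.
  leading term y²: no divisor's leading term divides it; move -y² to the remainder.
  leading term z²: no divisor's leading term divides it; move 7z² to the remainder.
  leading term x: no divisor's leading term divides it; move 6x to the remainder.
  leading term 1: no divisor's leading term divides it; move -6 to the remainder.
  remainder -7xz² - 6/5xy - y² + 7z² + 6x - 6 ≠ 0; add g_3 = -7xz² - 6/5xy - y² + 7z² + 6x - 6 to the basis.

S(f_1,g_3): lcm = xy²z². S = -6/35xy³ - 1/7y⁴ + 2y²z² - 7z⁴ + 6/7xy² - 6/7y² + 6z².
  leading term xy³: subtract (-6/35y)·f_1 from -6/35xy³ - 1/7y⁴ + 2y²z² - 7z⁴ + 6/7xy² - 6/7y² + 6z² → -1/7y⁴ + 2y²z² - 7z⁴ + 6/7xy² + 6/35y³ - 6/5yz² - 6/7y² + 6z² + 36/35y
  leading term y⁴: no divisor's leading term divides it; move -1/7y⁴ to the remainder.
  leading term y²z²: no divisor's leading term divides it; move 2y²z² to the remainder.
  leading term z⁴: no divisor's leading term divides it; move -7z⁴ to the remainder.
  leading term xy²: subtract (6/7)·f_1 from 6/7xy² + 6/35y³ - 6/5yz² - 6/7y² + 6z² + 36/35y → 6/35y³ - 6/5yz² - 12/7y² + 12z² + 36/35y - 36/7
  leading term y³: no divisor's leading term divides it; move 6/35y³ to the remainder.
  leading term yz²: no divisor's leading term divides it; move -6/5yz² to the remainder.
  leading term y²: no divisor's leading term divides it; move -12/7y² to the remainder.
  leading term z²: no divisor's leading term divides it; move 12z² to the remainder.
  leading term y: no divisor's leading term divides it; move 36/35y to the remainder.
  leading term 1: no divisor's leading term divides it; move -36/7 to the remainder.
  remainder -1/7y⁴ + 2y²z² - 7z⁴ + 6/35y³ - 6/5yz² - 12/7y² + 12z² + 36/35y - 36/7 ≠ 0; add g_4 = -1/7y⁴ + 2y²z² - 7z⁴ + 6/35y³ - 6/5yz² - 12/7y² + 12z² + 36/35y - 36/7 to the basis.

The other S-polynomials (S(f_2,g_3), S(f_1,g_4), S(f_2,g_4), S(g_3,g_4)) all reduce to 0 modulo the current basis, so we have a Gröbner basis.
Inter-reduce: drop elements whose leading term is divisible by another's, tail-reduce, and make monic.
Reduced Gröbner basis: {y⁴ - 14y²z² + 49z⁴ - 6/5y³ + 42/5yz² + 12y² - 84z² - 36/5y + 36, x²y + 6/5x, xy² + y² - 7z² + 6, xz² + 6/35xy + 1/7y² - z² - 6/7x + 6/7}.

Buchberger on the second generating set:
h_1 = 35x²y + xy² + y² - 7z² + 42x + 6, LT = x²y.
h_2 = 15x²y + 7xy² + 7y² - 49z² + 18x + 42, LT = x²y.

S(h_1,h_2): lcm = x²y. S = -46/105xy² - 46/105y² + 46/15z² - 92/35.
  leading term xy²: no divisor's leading term divides it; move -46/105xy² to the remainder.
  leading term y²: no divisor's leading term divides it; move -46/105y² to the remainder.
  leading term z²: no divisor's leading term divides it; move 46/15z² to the remainder.
  leading term 1: no divisor's leading term divides it; move -92/35 to the remainder.
  remainder -46/105xy² - 46/105y² + 46/15z² - 92/35 ≠ 0; add k_3 = -46/105xy² - 46/105y² + 46/15z² - 92/35 to the basis.

S(h_1,k_3): lcm = x²y². S = 1/35xy³ - xy² + 1/35y³ + 7xz² - ⅕yz² + 6/5xy - 6x + 6/35y.
  leading term xy³: subtract (-3/46y)·k_3 from 1/35xy³ - xy² + 1/35y³ + 7xz² - ⅕yz² + 6/5xy - 6x + 6/35y → -xy² + 7xz² + 6/5xy - 6x
  leading term xy²: subtract (105/46)·k_3 from -xy² + 7xz² + 6/5xy - 6x → 7xz² + 6/5xy + y² - 7z² - 6x + 6
  leading term xz²: no divisor's leading term divides it; move 7xz² to the remainder.
  leading term xy: no divisor's leading term divides it; move 6/5xy to the remainder.
  leading term y²: no divisor's leading term divides it; move y² to the remainder.
  leading term z²: no divisor's leading term divides it; move -7z² to the remainder.
  leading term x: no divisor's leading term divides it; move -6x to the remainder.
  leading term 1: no divisor's leading term divides it; move 6 to the remainder.
  remainder 7xz² + 6/5xy + y² - 7z² - 6x + 6 ≠ 0; add k_4 = 7xz² + 6/5xy + y² - 7z² - 6x + 6 to the basis.

S(k_3,k_4): lcm = xy²z². S = -6/35xy³ - 1/7y⁴ + 2y²z² - 7z⁴ + 6/7xy² - 6/7y² + 6z².
  leading term xy³: subtract (9/23y)·k_3 from -6/35xy³ - 1/7y⁴ + 2y²z² - 7z⁴ + 6/7xy² - 6/7y² + 6z² → -1/7y⁴ + 2y²z² - 7z⁴ + 6/7xy² + 6/35y³ - 6/5yz² - 6/7y² + 6z² + 36/35y
  leading term y⁴: no divisor's leading term divides it; move -1/7y⁴ to the remainder.
  leading term y²z²: no divisor's leading term divides it; move 2y²z² to the remainder.
  leading term z⁴: no divisor's leading term divides it; move -7z⁴ to the remainder.
  leading term xy²: subtract (-45/23)·k_3 from 6/7xy² + 6/35y³ - 6/5yz² - 6/7y² + 6z² + 36/35y → 6/35y³ - 6/5yz² - 12/7y² + 12z² + 36/35y - 36/7
  leading term y³: no divisor's leading term divides it; move 6/35y³ to the remainder.
  leading term yz²: no divisor's leading term divides it; move -6/5yz² to the remainder.
  leading term y²: no divisor's leading term divides it; move -12/7y² to the remainder.
  leading term z²: no divisor's leading term divides it; move 12z² to the remainder.
  leading term y: no divisor's leading term divides it; move 36/35y to the remainder.
  leading term 1: no divisor's leading term divides it; move -36/7 to the remainder.
  remainder -1/7y⁴ + 2y²z² - 7z⁴ + 6/35y³ - 6/5yz² - 12/7y² + 12z² + 36/35y - 36/7 ≠ 0; add k_5 = -1/7y⁴ + 2y²z² - 7z⁴ + 6/35y³ - 6/5yz² - 12/7y² + 12z² + 36/35y - 36/7 to the basis.

The other S-polynomials (S(h_2,k_3), S(h_1,k_4), S(h_2,k_4), S(h_1,k_5), S(h_2,k_5), S(k_3,k_5), S(k_4,k_5)) all reduce to 0 modulo the current basis, so we have a Gröbner basis.
Inter-reduce: drop elements whose leading term is divisible by another's, tail-reduce, and make monic.
Reduced Gröbner basis: {y⁴ - 14y²z² + 49z⁴ - 6/5y³ + 42/5yz² + 12y² - 84z² - 36/5y + 36, x²y + 6/5x, xy² + y² - 7z² + 6, xz² + 6/35xy + 1/7y² - z² - 6/7x + 6/7}.

These coincide, so the ideals are equal.

Yes, the ideals are equal.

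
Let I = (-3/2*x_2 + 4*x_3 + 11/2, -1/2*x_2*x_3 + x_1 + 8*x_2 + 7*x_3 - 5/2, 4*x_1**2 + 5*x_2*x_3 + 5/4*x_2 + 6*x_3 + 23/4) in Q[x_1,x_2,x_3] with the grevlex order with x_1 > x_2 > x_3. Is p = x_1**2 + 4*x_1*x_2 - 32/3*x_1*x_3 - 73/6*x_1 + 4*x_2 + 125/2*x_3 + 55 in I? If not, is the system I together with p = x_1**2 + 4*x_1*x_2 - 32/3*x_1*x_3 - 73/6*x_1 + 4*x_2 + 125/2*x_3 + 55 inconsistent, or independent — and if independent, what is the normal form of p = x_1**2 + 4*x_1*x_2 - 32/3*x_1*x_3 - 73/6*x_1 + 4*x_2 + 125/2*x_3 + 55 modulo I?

x_1**2 + 4*x_1*x_2 - 32/3*x_1*x_3 - 73/6*x_1 + 4*x_2 + 125/2*x_3 + 55 lies in I (it reduces to 0).

First compute the reduced Gröbner basis of I by Buchberger's algorithm.
f_1 = -3/2*x_2 + 4*x_3 + 11/2, LT = x_2.
f_2 = -1/2*x_2*x_3 + x_1 + 8*x_2 + 7*x_3 - 5/2, LT = x_2*x_3.
f_3 = 4*x_1**2 + 5*x_2*x_3 + 5/4*x_2 + 6*x_3 + 23/4, LT = x_1**2.

S(f_1,f_2): lcm = x_2*x_3. S = -8/3*x_3**2 + 2*x_1 + 16*x_2 + 31/3*x_3 - 5.
  reduce S modulo (f_1, f_2, f_3):
  remainder -8/3*x_3**2 + 2*x_1 + 53*x_3 + 161/3 ≠ 0; add h_4 = -8/3*x_3**2 + 2*x_1 + 53*x_3 + 161/3 to the basis.

The other S-polynomials (S(f_1,f_3), S(f_2,f_3), S(f_1,h_4), S(f_2,h_4), S(f_3,h_4)) all reduce to 0 modulo the current basis, so we have a Gröbner basis.
Inter-reduce: drop elements whose leading term is divisible by another's, tail-reduce, and make monic.
Reduced Gröbner basis: {x_1**2 + 5/2*x_1 + 439/6*x_3 + 209/3, x_3**2 - 3/4*x_1 - 159/8*x_3 - 161/8, x_2 - 8/3*x_3 - 11/3}.
Label its elements g_1 = x_1**2 + 5/2*x_1 + 439/6*x_3 + 209/3, g_2 = x_3**2 - 3/4*x_1 - 159/8*x_3 - 161/8, g_3 = x_2 - 8/3*x_3 - 11/3.

Reduce p = x_1**2 + 4*x_1*x_2 - 32/3*x_1*x_3 - 73/6*x_1 + 4*x_2 + 125/2*x_3 + 55 modulo G:
  leading term x_1**2: subtract (1)·g_1 from x_1**2 + 4*x_1*x_2 - 32/3*x_1*x_3 - 73/6*x_1 + 4*x_2 + 125/2*x_3 + 55 → 4*x_1*x_2 - 32/3*x_1*x_3 - 44/3*x_1 + 4*x_2 - 32/3*x_3 - 44/3
  leading term x_1*x_2: subtract (4*x_1)·g_3 from 4*x_1*x_2 - 32/3*x_1*x_3 - 44/3*x_1 + 4*x_2 - 32/3*x_3 - 44/3 → 4*x_2 - 32/3*x_3 - 44/3
  leading term x_2: subtract (4)·g_3 from 4*x_2 - 32/3*x_3 - 44/3 → 0
  normal form = 0.
Since the normal form is 0, p ∈ I.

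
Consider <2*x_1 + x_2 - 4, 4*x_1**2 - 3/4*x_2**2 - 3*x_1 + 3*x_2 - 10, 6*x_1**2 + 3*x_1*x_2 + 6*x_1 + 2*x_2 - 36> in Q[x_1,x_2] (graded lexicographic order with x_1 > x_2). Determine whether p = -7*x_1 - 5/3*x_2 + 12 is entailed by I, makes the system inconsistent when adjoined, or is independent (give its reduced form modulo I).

First compute the reduced Gröbner basis of I by Buchberger's algorithm.
f_1 = 2*x_1 + x_2 - 4, LT = x_1.
f_2 = 4*x_1**2 - 3/4*x_2**2 - 3*x_1 + 3*x_2 - 10, LT = x_1**2.
f_3 = 6*x_1**2 + 3*x_1*x_2 + 6*x_1 + 2*x_2 - 36, LT = x_1**2.

S(f_1,f_2): lcm = x_1**2. S = 1/2*x_1*x_2 + 3/16*x_2**2 - 5/4*x_1 - 3/4*x_2 + 5/2.
  leading term x_1*x_2: subtract (1/4*x_2)·f_1 from 1/2*x_1*x_2 + 3/16*x_2**2 - 5/4*x_1 - 3/4*x_2 + 5/2 → -1/16*x_2**2 - 5/4*x_1 + 1/4*x_2 + 5/2
  leading term x_2**2: no divisor's leading term divides it; move -1/16*x_2**2 to the remainder.
  leading term x_1: subtract (-5/8)·f_1 from -5/4*x_1 + 1/4*x_2 + 5/2 → 7/8*x_2
  leading term x_2: no divisor's leading term divides it; move 7/8*x_2 to the remainder.
  remainder -1/16*x_2**2 + 7/8*x_2 ≠ 0; add h_4 = -1/16*x_2**2 + 7/8*x_2 to the basis.

S(f_1,f_3): lcm = x_1**2. S = -3*x_1 - 1/3*x_2 + 6.
  leading term x_1: subtract (-3/2)·f_1 from -3*x_1 - 1/3*x_2 + 6 → 7/6*x_2
  leading term x_2: no divisor's leading term divides it; move 7/6*x_2 to the remainder.
  remainder 7/6*x_2 ≠ 0; add h_5 = 7/6*x_2 to the basis.

The other S-polynomials (S(f_2,f_3), S(f_1,h_4), S(f_2,h_4), S(f_3,h_4), S(f_1,h_5), S(f_2,h_5), S(f_3,h_5), S(h_4,h_5)) all reduce to 0 modulo the current basis, so we have a Gröbner basis.
Inter-reduce: drop elements whose leading term is divisible by another's, tail-reduce, and make monic.
Reduced Gröbner basis: {x_1 - 2, x_2}.
Label its elements g_1 = x_1 - 2, g_2 = x_2.

Reduce p = -7*x_1 - 5/3*x_2 + 12 modulo G:
  leading term x_1: subtract (-7)·g_1 from -7*x_1 - 5/3*x_2 + 12 → -5/3*x_2 - 2
  leading term x_2: subtract (-5/3)·g_2 from -5/3*x_2 - 2 → -2
  leading term 1: no divisor's leading term divides it; move -2 to the remainder.
  normal form = -2.
The normal form is nonzero, so p ∉ I. Since p minus its normal form lies in I, I + (p) = I + (r) where r = -2; decide whether this ideal is the whole ring.
Here r = -2 is a nonzero constant, hence a unit: 1 ∈ I + (p), the Gröbner basis of I + (p) is {1}, and the enlarged system has no common solution — adjoining p is inconsistent.

Adjoining -7*x_1 - 5/3*x_2 + 12 makes the ideal the whole ring: the system is inconsistent.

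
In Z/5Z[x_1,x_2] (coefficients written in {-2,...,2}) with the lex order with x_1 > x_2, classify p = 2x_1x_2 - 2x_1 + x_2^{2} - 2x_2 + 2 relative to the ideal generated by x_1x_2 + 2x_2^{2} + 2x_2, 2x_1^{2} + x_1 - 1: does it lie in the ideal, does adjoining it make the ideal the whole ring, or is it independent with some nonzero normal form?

2x_1x_2 - 2x_1 + x_2^{2} - 2x_2 + 2 is independent of I; its normal form modulo I is -2x_1 + 2x_2^{2} - x_2 + 2.

First compute the reduced Gröbner basis of I by Buchberger's algorithm.
f_1 = x_1x_2 + 2x_2^{2} + 2x_2, LT = x_1x_2.
f_2 = 2x_1^{2} + x_1 - 1, LT = x_1^{2}.

S(f_1,f_2): lcm = x_1^{2}x_2. S = 2x_1x_2^{2} - x_1x_2 - 2x_2.
  reduce S modulo (f_1, f_2):
  remainder x_2^{3} - 2x_2^{2} ≠ 0; add h_3 = x_2^{3} - 2x_2^{2} to the basis.

The other S-polynomials (S(f_1,h_3), S(f_2,h_3)) all reduce to 0 modulo the current basis, so we have a Gröbner basis.
Inter-reduce: drop elements whose leading term is divisible by another's, tail-reduce, and make monic.
Reduced Gröbner basis: {x_1^{2} - 2x_1 + 2, x_1x_2 + 2x_2^{2} + 2x_2, x_2^{3} - 2x_2^{2}}.
Label its elements g_1 = x_1^{2} - 2x_1 + 2, g_2 = x_1x_2 + 2x_2^{2} + 2x_2, g_3 = x_2^{3} - 2x_2^{2}.

Reduce p = 2x_1x_2 - 2x_1 + x_2^{2} - 2x_2 + 2 modulo G:
  leading term x_1x_2: subtract (2)·g_2 from 2x_1x_2 - 2x_1 + x_2^{2} - 2x_2 + 2 → -2x_1 + 2x_2^{2} - x_2 + 2
  leading term x_1: no divisor's leading term divides it; move -2x_1 to the remainder.
  leading term x_2^{2}: no divisor's leading term divides it; move 2x_2^{2} to the remainder.
  leading term x_2: no divisor's leading term divides it; move -x_2 to the remainder.
  leading term 1: no divisor's leading term divides it; move 2 to the remainder.
  normal form = -2x_1 + 2x_2^{2} - x_2 + 2.
The normal form is nonzero, so p ∉ I. Since p minus its normal form lies in I, I + (p) = I + (r) where r = -2x_1 + 2x_2^{2} - x_2 + 2; decide whether this ideal is the whole ring.
Run Buchberger on G together with r (pairs among the g_i already reduce to 0 since G is a Gröbner basis):
g_1 = x_1^{2} - 2x_1 + 2, LT = x_1^{2}.
g_2 = x_1x_2 + 2x_2^{2} + 2x_2, LT = x_1x_2.
g_3 = x_2^{3} - 2x_2^{2}, LT = x_2^{3}.
r = -2x_1 + 2x_2^{2} - x_2 + 2, LT = x_1.

S(g_1,r): lcm = x_1^{2}. S = x_1x_2^{2} + 2x_1x_2 - x_1 + 2.
  reduce S modulo (g_1, g_2, g_3, r):
  remainder -x_2^{2} - x_2 + 1 ≠ 0; add m_5 = -x_2^{2} - x_2 + 1 to the basis.

S(g_2,r): lcm = x_1x_2. S = x_2^{3} - x_2^{2} - 2x_2.
  reduce S modulo (g_1, g_2, g_3, r, m_5):
  remainder 2x_2 + 1 ≠ 0; add m_6 = 2x_2 + 1 to the basis.

The other S-polynomials (S(g_1,g_2), S(g_1,g_3), S(g_2,g_3), S(g_3,r), S(g_1,m_5), S(g_2,m_5), S(g_3,m_5), S(r,m_5), S(g_1,m_6), S(g_2,m_6), S(g_3,m_6), S(r,m_6), S(m_5,m_6)) all reduce to 0 modulo the current basis, so we have a Gröbner basis.
Inter-reduce: drop elements whose leading term is divisible by another's, tail-reduce, and make monic.
Reduced Gröbner basis: {x_1 + 1, x_2 - 2}.
The reduced Gröbner basis of I + (p) is {x_1 + 1, x_2 - 2} ≠ {1}, a proper ideal, so the enlarged system stays consistent: p is independent of I, with normal form -2x_1 + 2x_2^{2} - x_2 + 2.

The remainder on division by a Gröbner basis is unique — it is the normal form.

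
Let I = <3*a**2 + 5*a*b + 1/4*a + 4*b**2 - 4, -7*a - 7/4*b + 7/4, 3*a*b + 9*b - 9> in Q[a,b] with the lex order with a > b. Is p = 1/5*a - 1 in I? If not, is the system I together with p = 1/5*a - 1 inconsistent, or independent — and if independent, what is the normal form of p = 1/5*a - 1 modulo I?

Adjoining 1/5*a - 1 makes the ideal the whole ring: the system is inconsistent.

First compute the reduced Gröbner basis of I by Buchberger's algorithm.
f_1 = 3*a**2 + 5*a*b + 1/4*a + 4*b**2 - 4, LT = a**2.
f_2 = -7*a - 7/4*b + 7/4, LT = a.
f_3 = 3*a*b + 9*b - 9, LT = a*b.

S(f_1,f_2): lcm = a**2. S = 17/12*a*b + 1/3*a + 4/3*b**2 - 4/3.
  reduce S modulo (f_1, f_2, f_3):
  remainder 47/48*b**2 + 13/48*b - 5/4 ≠ 0; add h_4 = 47/48*b**2 + 13/48*b - 5/4 to the basis.

S(f_1,f_3): lcm = a**2*b. S = 5/3*a*b**2 - 35/12*a*b + 3*a + 4/3*b**3 - 4/3*b.
  reduce S modulo (f_1, f_2, f_3, h_4):
  remainder -4173/2209*b + 4173/2209 ≠ 0; add h_5 = -4173/2209*b + 4173/2209 to the basis.

The other S-polynomials (S(f_2,f_3), S(f_1,h_4), S(f_2,h_4), S(f_3,h_4), S(f_1,h_5), S(f_2,h_5), S(f_3,h_5), S(h_4,h_5)) all reduce to 0 modulo the current basis, so we have a Gröbner basis.
Inter-reduce: drop elements whose leading term is divisible by another's, tail-reduce, and make monic.
Reduced Gröbner basis: {a, b - 1}.
Label its elements g_1 = a, g_2 = b - 1.

Reduce p = 1/5*a - 1 modulo G:
  leading term a: subtract (1/5)·g_1 from 1/5*a - 1 → -1
  leading term 1: no divisor's leading term divides it; move -1 to the remainder.
  normal form = -1.
The normal form is nonzero, so p ∉ I. Since p minus its normal form lies in I, I + (p) = I + (r) where r = -1; decide whether this ideal is the whole ring.
Here r = -1 is a nonzero constant, hence a unit: 1 ∈ I + (p), the Gröbner basis of I + (p) is {1}, and the enlarged system has no common solution — adjoining p is inconsistent.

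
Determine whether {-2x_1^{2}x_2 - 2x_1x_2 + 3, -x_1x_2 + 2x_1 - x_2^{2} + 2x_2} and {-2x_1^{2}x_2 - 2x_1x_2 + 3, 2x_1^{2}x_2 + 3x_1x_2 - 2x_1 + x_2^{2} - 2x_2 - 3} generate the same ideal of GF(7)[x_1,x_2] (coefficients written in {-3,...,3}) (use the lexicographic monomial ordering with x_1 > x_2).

Yes, the ideals are equal.

For a fixed monomial order, each ideal has a unique reduced Gröbner basis; comparing bases decides equality.
Buchberger on the first generating set:
f_1 = -2x_1^{2}x_2 - 2x_1x_2 + 3, LT = x_1^{2}x_2.
f_2 = -x_1x_2 + 2x_1 - x_2^{2} + 2x_2, LT = x_1x_2.

S(f_1,f_2): lcm = x_1^{2}x_2. S = 2x_1^{2} - x_1x_2^{2} + 3x_1x_2 + 2.
  reduce S modulo (f_1, f_2):
  remainder 2x_1^{2} + 2x_1 + x_2^{3} - 3x_2^{2} + 2x_2 + 2 ≠ 0; add g_3 = 2x_1^{2} + 2x_1 + x_2^{3} - 3x_2^{2} + 2x_2 + 2 to the basis.

S(f_1,g_3): lcm = x_1^{2}x_2. S = 3x_2^{4} - 2x_2^{3} - x_2^{2} - x_2 + 2.
  reduce S modulo (f_1, f_2, g_3):
  remainder 3x_2^{4} - 2x_2^{3} - x_2^{2} - x_2 + 2 ≠ 0; add g_4 = 3x_2^{4} - 2x_2^{3} - x_2^{2} - x_2 + 2 to the basis.

The other S-polynomials (S(f_2,g_3), S(f_1,g_4), S(f_2,g_4), S(g_3,g_4)) all reduce to 0 modulo the current basis, so we have a Gröbner basis.
Inter-reduce: drop elements whose leading term is divisible by another's, tail-reduce, and make monic.
Reduced Gröbner basis: {x_1^{2} + x_1 - 3x_2^{3} + 2x_2^{2} + x_2 + 1, x_1x_2 - 2x_1 + x_2^{2} - 2x_2, x_2^{4} - 3x_2^{3} + 2x_2^{2} + 2x_2 + 3}.

Buchberger on the second generating set:
h_1 = -2x_1^{2}x_2 - 2x_1x_2 + 3, LT = x_1^{2}x_2.
h_2 = 2x_1^{2}x_2 + 3x_1x_2 - 2x_1 + x_2^{2} - 2x_2 - 3, LT = x_1^{2}x_2.

S(h_1,h_2): lcm = x_1^{2}x_2. S = 3x_1x_2 + x_1 + 3x_2^{2} + x_2.
  reduce S modulo (h_1, h_2):
  remainder 3x_1x_2 + x_1 + 3x_2^{2} + x_2 ≠ 0; add k_3 = 3x_1x_2 + x_1 + 3x_2^{2} + x_2 to the basis.

S(h_1,k_3): lcm = x_1^{2}x_2. S = 2x_1^{2} - x_1x_2^{2} + 3x_1x_2 + 2.
  reduce S modulo (h_1, h_2, k_3):
  remainder 2x_1^{2} + 2x_1 + x_2^{3} - 3x_2^{2} + 2x_2 + 2 ≠ 0; add k_4 = 2x_1^{2} + 2x_1 + x_2^{3} - 3x_2^{2} + 2x_2 + 2 to the basis.

S(h_1,k_4): lcm = x_1^{2}x_2. S = 3x_2^{4} - 2x_2^{3} - x_2^{2} - x_2 + 2.
  reduce S modulo (h_1, h_2, k_3, k_4):
  remainder 3x_2^{4} - 2x_2^{3} - x_2^{2} - x_2 + 2 ≠ 0; add k_5 = 3x_2^{4} - 2x_2^{3} - x_2^{2} - x_2 + 2 to the basis.

The other S-polynomials (S(h_2,k_3), S(h_2,k_4), S(k_3,k_4), S(h_1,k_5), S(h_2,k_5), S(k_3,k_5), S(k_4,k_5)) all reduce to 0 modulo the current basis, so we have a Gröbner basis.
Inter-reduce: drop elements whose leading term is divisible by another's, tail-reduce, and make monic.
Reduced Gröbner basis: {x_1^{2} + x_1 - 3x_2^{3} + 2x_2^{2} + x_2 + 1, x_1x_2 - 2x_1 + x_2^{2} - 2x_2, x_2^{4} - 3x_2^{3} + 2x_2^{2} + 2x_2 + 3}.

These coincide, so the ideals are equal.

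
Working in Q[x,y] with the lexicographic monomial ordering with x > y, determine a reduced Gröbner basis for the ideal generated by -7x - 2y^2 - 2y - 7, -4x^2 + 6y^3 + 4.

This is the nonlinear analogue of row-reducing a linear system.

f_1 = -7x - 2y^2 - 2y - 7, LT = x.
f_2 = -4x^2 + 6y^3 + 4, LT = x^2.

S(f_1,f_2): lcm = x^2. S = 2/7xy^2 + 2/7xy + x + 3/2y^3 + 1.
  leading term xy^2: subtract (-2/49y^2)·f_1 from 2/7xy^2 + 2/7xy + x + 3/2y^3 + 1 → 2/7xy + x - 4/49y^4 + 139/98y^3 - 2/7y^2 + 1
  leading term xy: subtract (-2/49y)·f_1 from 2/7xy + x - 4/49y^4 + 139/98y^3 - 2/7y^2 + 1 → x - 4/49y^4 + 131/98y^3 - 18/49y^2 - 2/7y + 1
  leading term x: subtract (-1/7)·f_1 from x - 4/49y^4 + 131/98y^3 - 18/49y^2 - 2/7y + 1 → -4/49y^4 + 131/98y^3 - 32/49y^2 - 4/7y
  leading term y^4: no divisor's leading term divides it; move -4/49y^4 to the remainder.
  leading term y^3: no divisor's leading term divides it; move 131/98y^3 to the remainder.
  leading term y^2: no divisor's leading term divides it; move -32/49y^2 to the remainder.
  leading term y: no divisor's leading term divides it; move -4/7y to the remainder.
  remainder -4/49y^4 + 131/98y^3 - 32/49y^2 - 4/7y ≠ 0; add g_3 = -4/49y^4 + 131/98y^3 - 32/49y^2 - 4/7y to the basis.

S(f_1,g_3): leading monomials are coprime, so the S-polynomial reduces to 0 (Buchberger's first criterion).
S(f_2,g_3): leading monomials are coprime, so the S-polynomial reduces to 0 (Buchberger's first criterion).
Every S-polynomial of the final basis reduces to 0, so we have a Gröbner basis.
Inter-reduce: drop elements whose leading term is divisible by another's, tail-reduce, and make monic.

G = {x + 2/7y^2 + 2/7y + 1, y^4 - 131/8y^3 + 8y^2 + 7y}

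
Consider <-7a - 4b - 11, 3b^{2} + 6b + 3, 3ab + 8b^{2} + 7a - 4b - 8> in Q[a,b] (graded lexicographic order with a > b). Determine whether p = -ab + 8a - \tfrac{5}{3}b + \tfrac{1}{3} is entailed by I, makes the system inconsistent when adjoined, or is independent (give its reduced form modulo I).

Adjoining -ab + 8a - \tfrac{5}{3}b + \tfrac{1}{3} makes the ideal the whole ring: the system is inconsistent.

First compute the reduced Gröbner basis of I by Buchberger's algorithm.
f_1 = -7a - 4b - 11, LT = a.
f_2 = 3b^{2} + 6b + 3, LT = b^{2}.
f_3 = 3ab + 8b^{2} + 7a - 4b - 8, LT = ab.

S(f_1,f_3): lcm = ab. S = -\tfrac{44}{21}b^{2} - \tfrac{7}{3}a + \tfrac{61}{21}b + \tfrac{8}{3}.
  leading term b^{2}: subtract (-\tfrac{44}{63})·f_2 from -\tfrac{44}{21}b^{2} - \tfrac{7}{3}a + \tfrac{61}{21}b + \tfrac{8}{3} → -\tfrac{7}{3}a + \tfrac{149}{21}b + \tfrac{100}{21}
  leading term a: subtract (\tfrac{1}{3})·f_1 from -\tfrac{7}{3}a + \tfrac{149}{21}b + \tfrac{100}{21} → \tfrac{59}{7}b + \tfrac{59}{7}
  leading term b: no divisor's leading term divides it; move \tfrac{59}{7}b to the remainder.
  leading term 1: no divisor's leading term divides it; move \tfrac{59}{7} to the remainder.
  remainder \tfrac{59}{7}b + \tfrac{59}{7} ≠ 0; add h_4 = \tfrac{59}{7}b + \tfrac{59}{7} to the basis.

The other S-polynomials (S(f_1,f_2), S(f_2,f_3), S(f_1,h_4), S(f_2,h_4), S(f_3,h_4)) all reduce to 0 modulo the current basis, so we have a Gröbner basis.
Inter-reduce: drop elements whose leading term is divisible by another's, tail-reduce, and make monic.
Reduced Gröbner basis: {a + 1, b + 1}.
Label its elements g_1 = a + 1, g_2 = b + 1.

Reduce p = -ab + 8a - \tfrac{5}{3}b + \tfrac{1}{3} modulo G:
  leading term ab: subtract (-b)·g_1 from -ab + 8a - \tfrac{5}{3}b + \tfrac{1}{3} → 8a - \tfrac{2}{3}b + \tfrac{1}{3}
  leading term a: subtract (8)·g_1 from 8a - \tfrac{2}{3}b + \tfrac{1}{3} → -\tfrac{2}{3}b - \tfrac{23}{3}
  leading term b: subtract (-\tfrac{2}{3})·g_2 from -\tfrac{2}{3}b - \tfrac{23}{3} → -7
  leading term 1: no divisor's leading term divides it; move -7 to the remainder.
  normal form = -7.
The normal form is nonzero, so p ∉ I. Since p minus its normal form lies in I, I + (p) = I + (r) where r = -7; decide whether this ideal is the whole ring.
Here r = -7 is a nonzero constant, hence a unit: 1 ∈ I + (p), the Gröbner basis of I + (p) is {1}, and the enlarged system has no common solution — adjoining p is inconsistent.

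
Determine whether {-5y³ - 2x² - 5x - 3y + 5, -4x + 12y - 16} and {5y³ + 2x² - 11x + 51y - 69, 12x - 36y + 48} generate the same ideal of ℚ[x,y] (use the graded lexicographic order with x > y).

Yes, the ideals are equal.

Two ideals are equal iff their reduced Gröbner bases coincide (the reduced basis is unique for a fixed ordering).
Buchberger on the first generating set:
f_1 = -5y³ - 2x² - 5x - 3y + 5, LT = y³.
f_2 = -4x + 12y - 16, LT = x.

The S-polynomials (S(f_1,f_2)) all reduce to 0 modulo the current basis, so we have a Gröbner basis.
Inter-reduce: drop elements whose leading term is divisible by another's, tail-reduce, and make monic.
Reduced Gröbner basis: {y³ + 18/5y² - 6y + 7/5, x - 3y + 4}.

Buchberger on the second generating set:
h_1 = 5y³ + 2x² - 11x + 51y - 69, LT = y³.
h_2 = 12x - 36y + 48, LT = x.

The S-polynomials (S(h_1,h_2)) all reduce to 0 modulo the current basis, so we have a Gröbner basis.
Inter-reduce: drop elements whose leading term is divisible by another's, tail-reduce, and make monic.
Reduced Gröbner basis: {y³ + 18/5y² - 6y + 7/5, x - 3y + 4}.

Same reduced basis, so the two generating sets span the same ideal.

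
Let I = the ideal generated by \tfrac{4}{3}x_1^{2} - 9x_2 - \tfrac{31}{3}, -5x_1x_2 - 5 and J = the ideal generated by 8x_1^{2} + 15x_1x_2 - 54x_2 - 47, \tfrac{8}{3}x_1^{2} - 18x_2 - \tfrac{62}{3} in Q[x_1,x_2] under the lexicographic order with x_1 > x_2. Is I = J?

Two ideals are equal iff their reduced Gröbner bases coincide (the reduced basis is unique for a fixed ordering).
Buchberger on the first generating set:
f_1 = \tfrac{4}{3}x_1^{2} - 9x_2 - \tfrac{31}{3}, LT = x_1^{2}.
f_2 = -5x_1x_2 - 5, LT = x_1x_2.

S(f_1,f_2): lcm = x_1^{2}x_2. S = -x_1 - \tfrac{27}{4}x_2^{2} - \tfrac{31}{4}x_2.
  leading term x_1: no divisor's leading term divides it; move -x_1 to the remainder.
  leading term x_2^{2}: no divisor's leading term divides it; move -\tfrac{27}{4}x_2^{2} to the remainder.
  leading term x_2: no divisor's leading term divides it; move -\tfrac{31}{4}x_2 to the remainder.
  remainder -x_1 - \tfrac{27}{4}x_2^{2} - \tfrac{31}{4}x_2 ≠ 0; add g_3 = -x_1 - \tfrac{27}{4}x_2^{2} - \tfrac{31}{4}x_2 to the basis.

S(f_2,g_3): lcm = x_1x_2. S = -\tfrac{27}{4}x_2^{3} - \tfrac{31}{4}x_2^{2} + 1.
  leading term x_2^{3}: no divisor's leading term divides it; move -\tfrac{27}{4}x_2^{3} to the remainder.
  leading term x_2^{2}: no divisor's leading term divides it; move -\tfrac{31}{4}x_2^{2} to the remainder.
  leading term 1: no divisor's leading term divides it; move 1 to the remainder.
  remainder -\tfrac{27}{4}x_2^{3} - \tfrac{31}{4}x_2^{2} + 1 ≠ 0; add g_4 = -\tfrac{27}{4}x_2^{3} - \tfrac{31}{4}x_2^{2} + 1 to the basis.

The other S-polynomials (S(f_1,g_3), S(f_1,g_4), S(f_2,g_4), S(g_3,g_4)) all reduce to 0 modulo the current basis, so we have a Gröbner basis.
Inter-reduce: drop elements whose leading term is divisible by another's, tail-reduce, and make monic.
Reduced Gröbner basis: {x_1 + \tfrac{27}{4}x_2^{2} + \tfrac{31}{4}x_2, x_2^{3} + \tfrac{31}{27}x_2^{2} - \tfrac{4}{27}}.

Buchberger on the second generating set:
h_1 = 8x_1^{2} + 15x_1x_2 - 54x_2 - 47, LT = x_1^{2}.
h_2 = \tfrac{8}{3}x_1^{2} - 18x_2 - \tfrac{62}{3}, LT = x_1^{2}.

S(h_1,h_2): lcm = x_1^{2}. S = \tfrac{15}{8}x_1x_2 + \tfrac{15}{8}.
  leading term x_1x_2: no divisor's leading term divides it; move \tfrac{15}{8}x_1x_2 to the remainder.
  leading term 1: no divisor's leading term divides it; move \tfrac{15}{8} to the remainder.
  remainder \tfrac{15}{8}x_1x_2 + \tfrac{15}{8} ≠ 0; add k_3 = \tfrac{15}{8}x_1x_2 + \tfrac{15}{8} to the basis.

S(h_1,k_3): lcm = x_1^{2}x_2. S = \tfrac{15}{8}x_1x_2^{2} - x_1 - \tfrac{27}{4}x_2^{2} - \tfrac{47}{8}x_2.
  leading term x_1x_2^{2}: subtract (x_2)·k_3 from \tfrac{15}{8}x_1x_2^{2} - x_1 - \tfrac{27}{4}x_2^{2} - \tfrac{47}{8}x_2 → -x_1 - \tfrac{27}{4}x_2^{2} - \tfrac{31}{4}x_2
  leading term x_1: no divisor's leading term divides it; move -x_1 to the remainder.
  leading term x_2^{2}: no divisor's leading term divides it; move -\tfrac{27}{4}x_2^{2} to the remainder.
  leading term x_2: no divisor's leading term divides it; move -\tfrac{31}{4}x_2 to the remainder.
  remainder -x_1 - \tfrac{27}{4}x_2^{2} - \tfrac{31}{4}x_2 ≠ 0; add k_4 = -x_1 - \tfrac{27}{4}x_2^{2} - \tfrac{31}{4}x_2 to the basis.

S(k_3,k_4): lcm = x_1x_2. S = -\tfrac{27}{4}x_2^{3} - \tfrac{31}{4}x_2^{2} + 1.
  leading term x_2^{3}: no divisor's leading term divides it; move -\tfrac{27}{4}x_2^{3} to the remainder.
  leading term x_2^{2}: no divisor's leading term divides it; move -\tfrac{31}{4}x_2^{2} to the remainder.
  leading term 1: no divisor's leading term divides it; move 1 to the remainder.
  remainder -\tfrac{27}{4}x_2^{3} - \tfrac{31}{4}x_2^{2} + 1 ≠ 0; add k_5 = -\tfrac{27}{4}x_2^{3} - \tfrac{31}{4}x_2^{2} + 1 to the basis.

The other S-polynomials (S(h_2,k_3), S(h_1,k_4), S(h_2,k_4), S(h_1,k_5), S(h_2,k_5), S(k_3,k_5), S(k_4,k_5)) all reduce to 0 modulo the current basis, so we have a Gröbner basis.
Inter-reduce: drop elements whose leading term is divisible by another's, tail-reduce, and make monic.
Reduced Gröbner basis: {x_1 + \tfrac{27}{4}x_2^{2} + \tfrac{31}{4}x_2, x_2^{3} + \tfrac{31}{27}x_2^{2} - \tfrac{4}{27}}.

The two bases agree; hence the ideals are identical.
The choice of monomial ordering does not affect the verdict — as long as both bases are computed under the same ordering, their equality decides ideal equality.

Yes, the ideals are equal.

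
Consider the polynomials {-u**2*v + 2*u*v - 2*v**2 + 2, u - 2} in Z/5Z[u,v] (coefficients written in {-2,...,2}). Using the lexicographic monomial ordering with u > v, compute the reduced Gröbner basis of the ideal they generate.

Buchberger's algorithm terminates because the ascending chain of leading-term ideals stabilizes.

f_1 = -u**2*v + 2*u*v - 2*v**2 + 2, LT = u**2*v.
f_2 = u - 2, LT = u.

S(f_1,f_2): lcm = u**2*v. S = 2*v**2 - 2.
  reduce S modulo (f_1, f_2):
  remainder 2*v**2 - 2 ≠ 0; add g_3 = 2*v**2 - 2 to the basis.

The other S-polynomials (S(f_1,g_3), S(f_2,g_3)) all reduce to 0 modulo the current basis, so we have a Gröbner basis.
Inter-reduce: drop elements whose leading term is divisible by another's, tail-reduce, and make monic.

G = {u - 2, v**2 - 1}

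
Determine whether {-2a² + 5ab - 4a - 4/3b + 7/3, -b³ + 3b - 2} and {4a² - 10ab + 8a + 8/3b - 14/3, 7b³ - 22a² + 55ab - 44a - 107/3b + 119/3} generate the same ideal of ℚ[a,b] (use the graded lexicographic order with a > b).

Yes, the ideals are equal.

Since reduced Gröbner bases are canonical representatives of ideals under a given ordering, it suffices to compute and compare them.
Buchberger on the first generating set:
f_1 = -2a² + 5ab - 4a - 4/3b + 7/3, LT = a².
f_2 = -b³ + 3b - 2, LT = b³.

S(f_1,f_2): leading monomials are coprime, so the S-polynomial reduces to 0 (Buchberger's first criterion).
Every S-polynomial of the final basis reduces to 0, so we have a Gröbner basis.
Inter-reduce: drop elements whose leading term is divisible by another's, tail-reduce, and make monic.
Reduced Gröbner basis: {b³ - 3b + 2, a² - 5/2ab + 2a + ⅔b - 7/6}.

Buchberger on the second generating set:
h_1 = 4a² - 10ab + 8a + 8/3b - 14/3, LT = a².
h_2 = 7b³ - 22a² + 55ab - 44a - 107/3b + 119/3, LT = b³.

S(h_1,h_2): leading monomials are coprime, so the S-polynomial reduces to 0 (Buchberger's first criterion).
Every S-polynomial of the final basis reduces to 0, so we have a Gröbner basis.
Inter-reduce: drop elements whose leading term is divisible by another's, tail-reduce, and make monic.
Reduced Gröbner basis: {b³ - 3b + 2, a² - 5/2ab + 2a + ⅔b - 7/6}.

The two bases agree; hence the ideals are identical.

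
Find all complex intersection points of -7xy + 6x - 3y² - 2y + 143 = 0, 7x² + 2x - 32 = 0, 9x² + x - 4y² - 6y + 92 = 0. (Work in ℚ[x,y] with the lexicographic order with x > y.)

Compute a lex Gröbner basis by Buchberger's algorithm.
f_1 = -7xy + 6x - 3y² - 2y + 143, LT = xy.
f_2 = 7x² + 2x - 32, LT = x².
f_3 = 9x² + x - 4y² - 6y + 92, LT = x².

S(f_1,f_2): lcm = x²y. S = -6/7x² + 3/7xy² - 143/7x + 32/7y.
  leading term x²: subtract (-6/49)·f_2 from -6/7x² + 3/7xy² - 143/7x + 32/7y → 3/7xy² - 989/49x + 32/7y - 192/49
  leading term xy²: subtract (-3/49y)·f_1 from 3/7xy² - 989/49x + 32/7y - 192/49 → 18/49xy - 989/49x - 9/49y³ - 6/49y² + 653/49y - 192/49
  leading term xy: subtract (-18/343)·f_1 from 18/49xy - 989/49x - 9/49y³ - 6/49y² + 653/49y - 192/49 → -6815/343x - 9/49y³ - 96/343y² + 4535/343y + 1230/343
  leading term x: no divisor's leading term divides it; move -6815/343x to the remainder.
  leading term y³: no divisor's leading term divides it; move -9/49y³ to the remainder.
  leading term y²: no divisor's leading term divides it; move -96/343y² to the remainder.
  leading term y: no divisor's leading term divides it; move 4535/343y to the remainder.
  leading term 1: no divisor's leading term divides it; move 1230/343 to the remainder.
  remainder -6815/343x - 9/49y³ - 96/343y² + 4535/343y + 1230/343 ≠ 0; add h_4 = -6815/343x - 9/49y³ - 96/343y² + 4535/343y + 1230/343 to the basis.

S(f_1,f_3): lcm = x²y. S = -6/7x² + 3/7xy² + 11/63xy - 143/7x + 4/9y³ + ⅔y² - 92/9y.
  leading term x²: subtract (-6/49)·f_2 from -6/7x² + 3/7xy² + 11/63xy - 143/7x + 4/9y³ + ⅔y² - 92/9y → 3/7xy² + 11/63xy - 989/49x + 4/9y³ + ⅔y² - 92/9y - 192/49
  leading term xy²: subtract (-3/49y)·f_1 from 3/7xy² + 11/63xy - 989/49x + 4/9y³ + ⅔y² - 92/9y - 192/49 → 239/441xy - 989/49x + 115/441y³ + 80/147y² - 647/441y - 192/49
  leading term xy: subtract (-239/3087)·f_1 from 239/441xy - 989/49x + 115/441y³ + 80/147y² - 647/441y - 192/49 → -20291/1029x + 115/441y³ + 107/343y² - 1669/1029y + 22081/3087
  leading term x: subtract (20291/20445)·h_4 from -20291/1029x + 115/441y³ + 107/343y² - 1669/1029y + 22081/3087 → 190226/429345y³ + 4019/6815y² - 20096/1363y + 308605/85869
  leading term y³: no divisor's leading term divides it; move 190226/429345y³ to the remainder.
  leading term y²: no divisor's leading term divides it; move 4019/6815y² to the remainder.
  leading term y: no divisor's leading term divides it; move -20096/1363y to the remainder.
  leading term 1: no divisor's leading term divides it; move 308605/85869 to the remainder.
  remainder 190226/429345y³ + 4019/6815y² - 20096/1363y + 308605/85869 ≠ 0; add h_5 = 190226/429345y³ + 4019/6815y² - 20096/1363y + 308605/85869 to the basis.

S(f_2,f_3): lcm = x². S = 11/63x + 4/9y² + ⅔y - 932/63.
  leading term x: subtract (-539/61335)·h_4 from 11/63x + 4/9y² + ⅔y - 932/63 → -11/6815y³ + 189764/429345y² + 67223/85869y - 1267610/85869
  leading term y³: subtract (-693/190226)·h_5 from -11/6815y³ + 189764/429345y² + 67223/85869y - 1267610/85869 → 5322599/11984238y² + 4369109/5992119y - 176756065/11984238
  leading term y²: no divisor's leading term divides it; move 5322599/11984238y² to the remainder.
  leading term y: no divisor's leading term divides it; move 4369109/5992119y to the remainder.
  leading term 1: no divisor's leading term divides it; move -176756065/11984238 to the remainder.
  remainder 5322599/11984238y² + 4369109/5992119y - 176756065/11984238 ≠ 0; add h_6 = 5322599/11984238y² + 4369109/5992119y - 176756065/11984238 to the basis.

S(f_1,h_4): lcm = xy. S = -6/7x - 63/6815y⁴ - 96/6815y³ + 10438/9541y² + 4448/9541y - 143/7.
  leading term x: subtract (294/6815)·h_4 from -6/7x - 63/6815y⁴ - 96/6815y³ + 10438/9541y² + 4448/9541y - 143/7 → -63/6815y⁴ - 42/6815y³ + 7538/6815y² - 142/1363y - 28055/1363
  leading term y⁴: subtract (-3969/190226y)·h_5 from -63/6815y⁴ - 42/6815y³ + 7538/6815y² - 142/1363y - 28055/1363 → 7961919/1296390190y³ + 517559234/648195095y² - 7569977/259278038y - 28055/1363
  leading term y³: subtract (501600897/36185931076)·h_5 from 7961919/1296390190y³ + 517559234/648195095y² - 7569977/259278038y - 28055/1363 → 28597287115/36185931076y² + 3169539685/18092965538y - 746627574725/36185931076
  leading term y²: subtract (1801629088245/1012496717374)·h_6 from 28597287115/36185931076y² + 3169539685/18092965538y - 746627574725/36185931076 → -568137245970/506248358687y + 2840686229850/506248358687
  leading term y: no divisor's leading term divides it; move -568137245970/506248358687y to the remainder.
  leading term 1: no divisor's leading term divides it; move 2840686229850/506248358687 to the remainder.
  remainder -568137245970/506248358687y + 2840686229850/506248358687 ≠ 0; add h_7 = -568137245970/506248358687y + 2840686229850/506248358687 to the basis.

The other S-polynomials (S(f_2,h_4), S(f_3,h_4), S(f_1,h_5), S(f_2,h_5), S(f_3,h_5), S(h_4,h_5), S(f_1,h_6), S(f_2,h_6), S(f_3,h_6), S(h_4,h_6), S(h_5,h_6), S(f_1,h_7), S(f_2,h_7), S(f_3,h_7), S(h_4,h_7), S(h_5,h_7), S(h_6,h_7)) all reduce to 0 modulo the current basis, so we have a Gröbner basis.
Inter-reduce: drop elements whose leading term is divisible by another's, tail-reduce, and make monic.
Reduced Gröbner basis: {x - 2, y - 5}.

A lex Gröbner basis eliminates variables successively. Here y - 5 depends only on y, with roots {5}; lifting each root through the earlier basis elements recovers the full solutions.
  y = 5: the earlier basis element becomes x - 2 = 0, giving x = 2 — point (2, 5).
Each listed point satisfies every original equation (direct substitution).

{(2, 5)}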